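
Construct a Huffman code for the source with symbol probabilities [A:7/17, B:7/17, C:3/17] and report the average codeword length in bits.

Huffman tree construction:
Combine smallest probabilities repeatedly
Resulting codes:
  A: 11 (length 2)
  B: 0 (length 1)
  C: 10 (length 2)
Average length = Σ p(s) × length(s) = 1.5882 bits


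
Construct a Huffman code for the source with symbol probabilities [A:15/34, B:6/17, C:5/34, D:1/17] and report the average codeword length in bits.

Huffman tree construction:
Combine smallest probabilities repeatedly
Resulting codes:
  A: 0 (length 1)
  B: 11 (length 2)
  C: 101 (length 3)
  D: 100 (length 3)
Average length = Σ p(s) × length(s) = 1.7647 bits


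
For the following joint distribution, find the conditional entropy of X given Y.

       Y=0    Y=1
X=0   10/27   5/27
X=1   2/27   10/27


H(X|Y) = Σ_y p(y) H(X|Y=y)
  p(Y=0) = 4/9, H(X|Y=0) = 0.6500
  p(Y=1) = 5/9, H(X|Y=1) = 0.9183
H(X|Y) = 0.4444×0.6500 + 0.5556×0.9183 = 0.7991 bits


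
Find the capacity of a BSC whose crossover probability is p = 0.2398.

For BSC with error probability p:
C = 1 - H(p) where H(p) is binary entropy
H(0.2398) = -0.2398 × log₂(0.2398) - 0.7602 × log₂(0.7602)
H(p) = 0.7947
C = 1 - 0.7947 = 0.2053 bits/use


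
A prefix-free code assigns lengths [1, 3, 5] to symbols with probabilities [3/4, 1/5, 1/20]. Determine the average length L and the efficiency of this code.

Average length L = Σ p_i × l_i = 1.6000 bits
Entropy H = 0.9918 bits
Efficiency η = H/L × 100% = 61.99%


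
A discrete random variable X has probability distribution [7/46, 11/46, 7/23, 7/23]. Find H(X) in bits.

H(X) = -Σ p(x) log₂ p(x)
  -7/46 × log₂(7/46) = 0.4133
  -11/46 × log₂(11/46) = 0.4936
  -7/23 × log₂(7/23) = 0.5223
  -7/23 × log₂(7/23) = 0.5223
H(X) = 1.9516 bits


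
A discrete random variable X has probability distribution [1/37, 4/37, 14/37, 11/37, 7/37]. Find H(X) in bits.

H(X) = -Σ p(x) log₂ p(x)
  -1/37 × log₂(1/37) = 0.1408
  -4/37 × log₂(4/37) = 0.3470
  -14/37 × log₂(14/37) = 0.5305
  -11/37 × log₂(11/37) = 0.5203
  -7/37 × log₂(7/37) = 0.4545
H(X) = 1.9930 bits


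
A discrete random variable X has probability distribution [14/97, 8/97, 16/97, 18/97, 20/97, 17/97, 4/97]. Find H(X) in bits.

H(X) = -Σ p(x) log₂ p(x)
  -14/97 × log₂(14/97) = 0.4030
  -8/97 × log₂(8/97) = 0.2969
  -16/97 × log₂(16/97) = 0.4289
  -18/97 × log₂(18/97) = 0.4509
  -20/97 × log₂(20/97) = 0.4697
  -17/97 × log₂(17/97) = 0.4403
  -4/97 × log₂(4/97) = 0.1897
H(X) = 2.6794 bits


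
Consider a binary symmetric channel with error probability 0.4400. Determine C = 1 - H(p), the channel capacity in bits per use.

For BSC with error probability p:
C = 1 - H(p) where H(p) is binary entropy
H(0.4400) = -0.4400 × log₂(0.4400) - 0.5600 × log₂(0.5600)
H(p) = 0.9896
C = 1 - 0.9896 = 0.0104 bits/use


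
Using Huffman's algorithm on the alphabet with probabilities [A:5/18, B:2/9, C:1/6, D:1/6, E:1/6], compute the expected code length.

Huffman tree construction:
Combine smallest probabilities repeatedly
Resulting codes:
  A: 10 (length 2)
  B: 01 (length 2)
  C: 110 (length 3)
  D: 111 (length 3)
  E: 00 (length 2)
Average length = Σ p(s) × length(s) = 2.3333 bits


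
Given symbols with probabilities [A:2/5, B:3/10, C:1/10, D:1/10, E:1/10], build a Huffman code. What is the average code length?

Huffman tree construction:
Combine smallest probabilities repeatedly
Resulting codes:
  A: 0 (length 1)
  B: 10 (length 2)
  C: 1110 (length 4)
  D: 1111 (length 4)
  E: 110 (length 3)
Average length = Σ p(s) × length(s) = 2.1000 bits


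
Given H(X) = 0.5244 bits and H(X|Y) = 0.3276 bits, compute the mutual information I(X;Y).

I(X;Y) = H(X) - H(X|Y)
I(X;Y) = 0.5244 - 0.3276 = 0.1968 bits


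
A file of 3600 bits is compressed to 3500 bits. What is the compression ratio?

Compression ratio = Original / Compressed
= 3600 / 3500 = 1.03:1


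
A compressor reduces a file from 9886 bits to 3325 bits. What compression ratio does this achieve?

Compression ratio = Original / Compressed
= 9886 / 3325 = 2.97:1


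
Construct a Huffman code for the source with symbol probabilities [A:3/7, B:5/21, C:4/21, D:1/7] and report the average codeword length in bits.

Huffman tree construction:
Combine smallest probabilities repeatedly
Resulting codes:
  A: 0 (length 1)
  B: 10 (length 2)
  C: 111 (length 3)
  D: 110 (length 3)
Average length = Σ p(s) × length(s) = 1.9048 bits


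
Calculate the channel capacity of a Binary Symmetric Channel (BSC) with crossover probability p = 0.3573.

For BSC with error probability p:
C = 1 - H(p) where H(p) is binary entropy
H(0.3573) = -0.3573 × log₂(0.3573) - 0.6427 × log₂(0.6427)
H(p) = 0.9404
C = 1 - 0.9404 = 0.0596 bits/use


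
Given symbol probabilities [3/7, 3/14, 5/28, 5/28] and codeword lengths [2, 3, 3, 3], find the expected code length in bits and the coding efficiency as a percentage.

Average length L = Σ p_i × l_i = 2.5714 bits
Entropy H = 1.8878 bits
Efficiency η = H/L × 100% = 73.41%


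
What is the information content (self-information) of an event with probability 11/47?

Information content I(x) = -log₂(p(x))
I = -log₂(11/47) = -log₂(0.2340)
I = 2.0952 bits


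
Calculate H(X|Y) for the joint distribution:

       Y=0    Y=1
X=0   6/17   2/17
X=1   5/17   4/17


H(X|Y) = Σ_y p(y) H(X|Y=y)
  p(Y=0) = 11/17, H(X|Y=0) = 0.9940
  p(Y=1) = 6/17, H(X|Y=1) = 0.9183
H(X|Y) = 0.6471×0.9940 + 0.3529×0.9183 = 0.9673 bits


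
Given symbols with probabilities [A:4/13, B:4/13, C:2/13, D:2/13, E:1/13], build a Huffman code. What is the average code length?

Huffman tree construction:
Combine smallest probabilities repeatedly
Resulting codes:
  A: 10 (length 2)
  B: 11 (length 2)
  C: 011 (length 3)
  D: 00 (length 2)
  E: 010 (length 3)
Average length = Σ p(s) × length(s) = 2.2308 bits


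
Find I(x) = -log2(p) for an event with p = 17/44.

Information content I(x) = -log₂(p(x))
I = -log₂(17/44) = -log₂(0.3864)
I = 1.3720 bits


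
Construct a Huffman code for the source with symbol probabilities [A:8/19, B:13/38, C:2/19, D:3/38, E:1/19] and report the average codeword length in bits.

Huffman tree construction:
Combine smallest probabilities repeatedly
Resulting codes:
  A: 0 (length 1)
  B: 11 (length 2)
  C: 100 (length 3)
  D: 1011 (length 4)
  E: 1010 (length 4)
Average length = Σ p(s) × length(s) = 1.9474 bits


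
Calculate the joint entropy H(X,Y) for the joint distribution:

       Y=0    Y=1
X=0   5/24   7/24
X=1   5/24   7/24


H(X,Y) = -Σ p(x,y) log₂ p(x,y)
  p(0,0)=5/24: -0.2083 × log₂(0.2083) = 0.4715
  p(0,1)=7/24: -0.2917 × log₂(0.2917) = 0.5185
  p(1,0)=5/24: -0.2083 × log₂(0.2083) = 0.4715
  p(1,1)=7/24: -0.2917 × log₂(0.2917) = 0.5185
H(X,Y) = 1.9799 bits


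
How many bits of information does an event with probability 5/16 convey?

Information content I(x) = -log₂(p(x))
I = -log₂(5/16) = -log₂(0.3125)
I = 1.6781 bits


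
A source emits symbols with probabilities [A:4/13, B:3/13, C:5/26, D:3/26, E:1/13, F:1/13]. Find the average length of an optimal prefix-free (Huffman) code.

Huffman tree construction:
Combine smallest probabilities repeatedly
Resulting codes:
  A: 11 (length 2)
  B: 01 (length 2)
  C: 00 (length 2)
  D: 100 (length 3)
  E: 1010 (length 4)
  F: 1011 (length 4)
Average length = Σ p(s) × length(s) = 2.4231 bits


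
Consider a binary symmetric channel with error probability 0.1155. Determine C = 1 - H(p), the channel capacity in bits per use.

For BSC with error probability p:
C = 1 - H(p) where H(p) is binary entropy
H(0.1155) = -0.1155 × log₂(0.1155) - 0.8845 × log₂(0.8845)
H(p) = 0.5163
C = 1 - 0.5163 = 0.4837 bits/use


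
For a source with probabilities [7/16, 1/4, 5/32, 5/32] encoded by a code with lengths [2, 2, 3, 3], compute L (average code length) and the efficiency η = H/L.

Average length L = Σ p_i × l_i = 2.3125 bits
Entropy H = 1.8587 bits
Efficiency η = H/L × 100% = 80.38%


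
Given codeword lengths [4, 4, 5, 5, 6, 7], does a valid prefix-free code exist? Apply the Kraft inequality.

Kraft inequality: Σ 2^(-l_i) ≤ 1 for prefix-free code
Calculating: 2^(-4) + 2^(-4) + 2^(-5) + 2^(-5) + 2^(-6) + 2^(-7)
= 0.0625 + 0.0625 + 0.03125 + 0.03125 + 0.015625 + 0.0078125
= 0.2109
Since 0.2109 ≤ 1, prefix-free code exists


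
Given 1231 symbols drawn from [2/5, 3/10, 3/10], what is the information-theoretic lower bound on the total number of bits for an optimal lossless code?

Entropy H = 1.5710 bits/symbol
Minimum bits = H × n = 1.5710 × 1231
= 1933.84 bits


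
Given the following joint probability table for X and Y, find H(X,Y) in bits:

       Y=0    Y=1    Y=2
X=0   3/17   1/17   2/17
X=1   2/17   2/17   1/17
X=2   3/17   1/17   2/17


H(X,Y) = -Σ p(x,y) log₂ p(x,y)
  p(0,0)=3/17: -0.1765 × log₂(0.1765) = 0.4416
  p(0,1)=1/17: -0.0588 × log₂(0.0588) = 0.2404
  p(0,2)=2/17: -0.1176 × log₂(0.1176) = 0.3632
  p(1,0)=2/17: -0.1176 × log₂(0.1176) = 0.3632
  p(1,1)=2/17: -0.1176 × log₂(0.1176) = 0.3632
  p(1,2)=1/17: -0.0588 × log₂(0.0588) = 0.2404
  p(2,0)=3/17: -0.1765 × log₂(0.1765) = 0.4416
  p(2,1)=1/17: -0.0588 × log₂(0.0588) = 0.2404
  p(2,2)=2/17: -0.1176 × log₂(0.1176) = 0.3632
H(X,Y) = 3.0575 bits


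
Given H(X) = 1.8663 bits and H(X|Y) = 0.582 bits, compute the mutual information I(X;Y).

I(X;Y) = H(X) - H(X|Y)
I(X;Y) = 1.8663 - 0.582 = 1.2843 bits


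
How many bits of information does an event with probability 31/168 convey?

Information content I(x) = -log₂(p(x))
I = -log₂(31/168) = -log₂(0.1845)
I = 2.4381 bits


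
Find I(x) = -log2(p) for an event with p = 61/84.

Information content I(x) = -log₂(p(x))
I = -log₂(61/84) = -log₂(0.7262)
I = 0.4616 bits


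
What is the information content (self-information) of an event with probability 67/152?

Information content I(x) = -log₂(p(x))
I = -log₂(67/152) = -log₂(0.4408)
I = 1.1818 bits


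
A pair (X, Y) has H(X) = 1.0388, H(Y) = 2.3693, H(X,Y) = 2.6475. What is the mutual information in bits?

I(X;Y) = H(X) + H(Y) - H(X,Y)
I(X;Y) = 1.0388 + 2.3693 - 2.6475 = 0.7606 bits


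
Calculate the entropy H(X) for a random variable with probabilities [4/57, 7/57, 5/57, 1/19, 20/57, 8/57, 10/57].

H(X) = -Σ p(x) log₂ p(x)
  -4/57 × log₂(4/57) = 0.2690
  -7/57 × log₂(7/57) = 0.3716
  -5/57 × log₂(5/57) = 0.3080
  -1/19 × log₂(1/19) = 0.2236
  -20/57 × log₂(20/57) = 0.5302
  -8/57 × log₂(8/57) = 0.3976
  -10/57 × log₂(10/57) = 0.4405
H(X) = 2.5404 bits


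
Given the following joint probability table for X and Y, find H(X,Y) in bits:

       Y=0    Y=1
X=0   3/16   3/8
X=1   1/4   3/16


H(X,Y) = -Σ p(x,y) log₂ p(x,y)
  p(0,0)=3/16: -0.1875 × log₂(0.1875) = 0.4528
  p(0,1)=3/8: -0.3750 × log₂(0.3750) = 0.5306
  p(1,0)=1/4: -0.2500 × log₂(0.2500) = 0.5000
  p(1,1)=3/16: -0.1875 × log₂(0.1875) = 0.4528
H(X,Y) = 1.9363 bits


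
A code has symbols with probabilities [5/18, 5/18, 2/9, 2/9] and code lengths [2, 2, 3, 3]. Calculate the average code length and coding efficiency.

Average length L = Σ p_i × l_i = 2.4444 bits
Entropy H = 1.9911 bits
Efficiency η = H/L × 100% = 81.45%


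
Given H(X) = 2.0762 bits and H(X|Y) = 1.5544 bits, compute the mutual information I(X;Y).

I(X;Y) = H(X) - H(X|Y)
I(X;Y) = 2.0762 - 1.5544 = 0.5218 bits


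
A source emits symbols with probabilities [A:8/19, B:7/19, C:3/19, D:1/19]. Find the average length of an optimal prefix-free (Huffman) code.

Huffman tree construction:
Combine smallest probabilities repeatedly
Resulting codes:
  A: 0 (length 1)
  B: 11 (length 2)
  C: 101 (length 3)
  D: 100 (length 3)
Average length = Σ p(s) × length(s) = 1.7895 bits


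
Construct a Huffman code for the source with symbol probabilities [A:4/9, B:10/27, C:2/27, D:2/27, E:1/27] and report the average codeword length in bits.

Huffman tree construction:
Combine smallest probabilities repeatedly
Resulting codes:
  A: 0 (length 1)
  B: 11 (length 2)
  C: 1011 (length 4)
  D: 100 (length 3)
  E: 1010 (length 4)
Average length = Σ p(s) × length(s) = 1.8519 bits


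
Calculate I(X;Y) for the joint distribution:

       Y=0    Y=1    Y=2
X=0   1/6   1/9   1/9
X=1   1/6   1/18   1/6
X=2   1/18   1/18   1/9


H(X) = 1.5420, H(Y) = 1.5420, H(X,Y) = 3.0441
I(X;Y) = H(X) + H(Y) - H(X,Y) = 0.0399 bits


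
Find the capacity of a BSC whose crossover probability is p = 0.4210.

For BSC with error probability p:
C = 1 - H(p) where H(p) is binary entropy
H(0.4210) = -0.4210 × log₂(0.4210) - 0.5790 × log₂(0.5790)
H(p) = 0.9819
C = 1 - 0.9819 = 0.0181 bits/use


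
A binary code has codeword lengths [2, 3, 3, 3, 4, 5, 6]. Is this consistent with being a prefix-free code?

Kraft inequality: Σ 2^(-l_i) ≤ 1 for prefix-free code
Calculating: 2^(-2) + 2^(-3) + 2^(-3) + 2^(-3) + 2^(-4) + 2^(-5) + 2^(-6)
= 0.25 + 0.125 + 0.125 + 0.125 + 0.0625 + 0.03125 + 0.015625
= 0.7344
Since 0.7344 ≤ 1, prefix-free code exists


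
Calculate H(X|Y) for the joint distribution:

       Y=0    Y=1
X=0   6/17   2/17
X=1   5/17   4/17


H(X|Y) = Σ_y p(y) H(X|Y=y)
  p(Y=0) = 11/17, H(X|Y=0) = 0.9940
  p(Y=1) = 6/17, H(X|Y=1) = 0.9183
H(X|Y) = 0.6471×0.9940 + 0.3529×0.9183 = 0.9673 bits


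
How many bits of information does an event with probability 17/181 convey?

Information content I(x) = -log₂(p(x))
I = -log₂(17/181) = -log₂(0.0939)
I = 3.4124 bits


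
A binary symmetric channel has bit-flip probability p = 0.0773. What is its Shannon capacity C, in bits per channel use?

For BSC with error probability p:
C = 1 - H(p) where H(p) is binary entropy
H(0.0773) = -0.0773 × log₂(0.0773) - 0.9227 × log₂(0.9227)
H(p) = 0.3926
C = 1 - 0.3926 = 0.6074 bits/use


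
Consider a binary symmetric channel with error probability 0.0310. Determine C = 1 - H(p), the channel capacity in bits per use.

For BSC with error probability p:
C = 1 - H(p) where H(p) is binary entropy
H(0.0310) = -0.0310 × log₂(0.0310) - 0.9690 × log₂(0.9690)
H(p) = 0.1994
C = 1 - 0.1994 = 0.8006 bits/use


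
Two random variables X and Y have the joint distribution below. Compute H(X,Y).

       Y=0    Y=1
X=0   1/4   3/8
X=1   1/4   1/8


H(X,Y) = -Σ p(x,y) log₂ p(x,y)
  p(0,0)=1/4: -0.2500 × log₂(0.2500) = 0.5000
  p(0,1)=3/8: -0.3750 × log₂(0.3750) = 0.5306
  p(1,0)=1/4: -0.2500 × log₂(0.2500) = 0.5000
  p(1,1)=1/8: -0.1250 × log₂(0.1250) = 0.3750
H(X,Y) = 1.9056 bits


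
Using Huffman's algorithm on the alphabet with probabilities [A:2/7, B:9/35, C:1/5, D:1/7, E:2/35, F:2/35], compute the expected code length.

Huffman tree construction:
Combine smallest probabilities repeatedly
Resulting codes:
  A: 11 (length 2)
  B: 01 (length 2)
  C: 00 (length 2)
  D: 101 (length 3)
  E: 1000 (length 4)
  F: 1001 (length 4)
Average length = Σ p(s) × length(s) = 2.3714 bits


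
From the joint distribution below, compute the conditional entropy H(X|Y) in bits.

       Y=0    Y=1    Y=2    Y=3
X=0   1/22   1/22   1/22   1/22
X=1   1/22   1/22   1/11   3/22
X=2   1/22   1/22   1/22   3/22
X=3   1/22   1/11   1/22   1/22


H(X|Y) = Σ_y p(y) H(X|Y=y)
  p(Y=0) = 2/11, H(X|Y=0) = 2.0000
  p(Y=1) = 5/22, H(X|Y=1) = 1.9219
  p(Y=2) = 5/22, H(X|Y=2) = 1.9219
  p(Y=3) = 4/11, H(X|Y=3) = 1.8113
H(X|Y) = 0.1818×2.0000 + 0.2273×1.9219 + 0.2273×1.9219 + 0.3636×1.8113 = 1.8959 bits


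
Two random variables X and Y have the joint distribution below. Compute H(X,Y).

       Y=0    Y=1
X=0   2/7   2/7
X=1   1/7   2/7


H(X,Y) = -Σ p(x,y) log₂ p(x,y)
  p(0,0)=2/7: -0.2857 × log₂(0.2857) = 0.5164
  p(0,1)=2/7: -0.2857 × log₂(0.2857) = 0.5164
  p(1,0)=1/7: -0.1429 × log₂(0.1429) = 0.4011
  p(1,1)=2/7: -0.2857 × log₂(0.2857) = 0.5164
H(X,Y) = 1.9502 bits


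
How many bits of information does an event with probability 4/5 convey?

Information content I(x) = -log₂(p(x))
I = -log₂(4/5) = -log₂(0.8000)
I = 0.3219 bits


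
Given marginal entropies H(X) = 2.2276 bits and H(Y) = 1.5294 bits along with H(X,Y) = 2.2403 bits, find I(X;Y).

I(X;Y) = H(X) + H(Y) - H(X,Y)
I(X;Y) = 2.2276 + 1.5294 - 2.2403 = 1.5167 bits


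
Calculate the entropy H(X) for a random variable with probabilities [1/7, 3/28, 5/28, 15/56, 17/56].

H(X) = -Σ p(x) log₂ p(x)
  -1/7 × log₂(1/7) = 0.4011
  -3/28 × log₂(3/28) = 0.3453
  -5/28 × log₂(5/28) = 0.4438
  -15/56 × log₂(15/56) = 0.5091
  -17/56 × log₂(17/56) = 0.5221
H(X) = 2.2213 bits


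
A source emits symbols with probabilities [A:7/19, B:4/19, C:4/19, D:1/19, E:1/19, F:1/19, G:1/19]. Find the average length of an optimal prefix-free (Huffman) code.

Huffman tree construction:
Combine smallest probabilities repeatedly
Resulting codes:
  A: 11 (length 2)
  B: 00 (length 2)
  C: 01 (length 2)
  D: 1000 (length 4)
  E: 1001 (length 4)
  F: 1010 (length 4)
  G: 1011 (length 4)
Average length = Σ p(s) × length(s) = 2.4211 bits


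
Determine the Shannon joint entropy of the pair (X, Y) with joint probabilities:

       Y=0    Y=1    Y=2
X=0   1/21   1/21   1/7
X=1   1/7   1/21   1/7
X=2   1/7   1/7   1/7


H(X,Y) = -Σ p(x,y) log₂ p(x,y)
  p(0,0)=1/21: -0.0476 × log₂(0.0476) = 0.2092
  p(0,1)=1/21: -0.0476 × log₂(0.0476) = 0.2092
  p(0,2)=1/7: -0.1429 × log₂(0.1429) = 0.4011
  p(1,0)=1/7: -0.1429 × log₂(0.1429) = 0.4011
  p(1,1)=1/21: -0.0476 × log₂(0.0476) = 0.2092
  p(1,2)=1/7: -0.1429 × log₂(0.1429) = 0.4011
  p(2,0)=1/7: -0.1429 × log₂(0.1429) = 0.4011
  p(2,1)=1/7: -0.1429 × log₂(0.1429) = 0.4011
  p(2,2)=1/7: -0.1429 × log₂(0.1429) = 0.4011
H(X,Y) = 3.0338 bits


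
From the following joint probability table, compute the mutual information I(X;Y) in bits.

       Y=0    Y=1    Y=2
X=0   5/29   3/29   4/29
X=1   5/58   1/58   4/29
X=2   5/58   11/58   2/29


H(X) = 1.5514, H(Y) = 1.5832, H(X,Y) = 2.9959
I(X;Y) = H(X) + H(Y) - H(X,Y) = 0.1388 bits


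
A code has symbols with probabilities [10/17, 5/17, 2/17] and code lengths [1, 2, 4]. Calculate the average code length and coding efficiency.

Average length L = Σ p_i × l_i = 1.6471 bits
Entropy H = 1.3328 bits
Efficiency η = H/L × 100% = 80.92%


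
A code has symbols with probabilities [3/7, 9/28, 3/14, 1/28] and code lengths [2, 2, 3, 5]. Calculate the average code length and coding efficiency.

Average length L = Σ p_i × l_i = 2.3214 bits
Entropy H = 1.6981 bits
Efficiency η = H/L × 100% = 73.15%


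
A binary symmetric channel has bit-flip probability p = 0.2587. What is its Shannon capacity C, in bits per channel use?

For BSC with error probability p:
C = 1 - H(p) where H(p) is binary entropy
H(0.2587) = -0.2587 × log₂(0.2587) - 0.7413 × log₂(0.7413)
H(p) = 0.8248
C = 1 - 0.8248 = 0.1752 bits/use


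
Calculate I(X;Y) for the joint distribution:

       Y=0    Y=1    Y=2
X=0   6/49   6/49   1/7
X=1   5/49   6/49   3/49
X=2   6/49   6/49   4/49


H(X) = 1.5736, H(Y) = 1.5770, H(X,Y) = 3.1338
I(X;Y) = H(X) + H(Y) - H(X,Y) = 0.0168 bits


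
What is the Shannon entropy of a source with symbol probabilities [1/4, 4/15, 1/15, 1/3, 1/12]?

H(X) = -Σ p(x) log₂ p(x)
  -1/4 × log₂(1/4) = 0.5000
  -4/15 × log₂(4/15) = 0.5085
  -1/15 × log₂(1/15) = 0.2605
  -1/3 × log₂(1/3) = 0.5283
  -1/12 × log₂(1/12) = 0.2987
H(X) = 2.0960 bits


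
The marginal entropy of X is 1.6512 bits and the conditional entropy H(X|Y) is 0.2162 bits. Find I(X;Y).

I(X;Y) = H(X) - H(X|Y)
I(X;Y) = 1.6512 - 0.2162 = 1.435 bits


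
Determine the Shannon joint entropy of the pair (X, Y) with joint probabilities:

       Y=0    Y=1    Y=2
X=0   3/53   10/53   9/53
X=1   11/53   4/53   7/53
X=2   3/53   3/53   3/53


H(X,Y) = -Σ p(x,y) log₂ p(x,y)
  p(0,0)=3/53: -0.0566 × log₂(0.0566) = 0.2345
  p(0,1)=10/53: -0.1887 × log₂(0.1887) = 0.4540
  p(0,2)=9/53: -0.1698 × log₂(0.1698) = 0.4344
  p(1,0)=11/53: -0.2075 × log₂(0.2075) = 0.4708
  p(1,1)=4/53: -0.0755 × log₂(0.0755) = 0.2814
  p(1,2)=7/53: -0.1321 × log₂(0.1321) = 0.3857
  p(2,0)=3/53: -0.0566 × log₂(0.0566) = 0.2345
  p(2,1)=3/53: -0.0566 × log₂(0.0566) = 0.2345
  p(2,2)=3/53: -0.0566 × log₂(0.0566) = 0.2345
H(X,Y) = 2.9643 bits


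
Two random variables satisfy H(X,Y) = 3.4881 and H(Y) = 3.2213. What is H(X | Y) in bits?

Chain rule: H(X,Y) = H(X|Y) + H(Y)
H(X|Y) = H(X,Y) - H(Y) = 3.4881 - 3.2213 = 0.2668 bits


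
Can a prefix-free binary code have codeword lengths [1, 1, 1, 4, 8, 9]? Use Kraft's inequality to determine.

Kraft inequality: Σ 2^(-l_i) ≤ 1 for prefix-free code
Calculating: 2^(-1) + 2^(-1) + 2^(-1) + 2^(-4) + 2^(-8) + 2^(-9)
= 0.5 + 0.5 + 0.5 + 0.0625 + 0.00390625 + 0.001953125
= 1.5684
Since 1.5684 > 1, prefix-free code does not exist


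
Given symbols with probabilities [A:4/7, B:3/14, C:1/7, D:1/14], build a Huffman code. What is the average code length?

Huffman tree construction:
Combine smallest probabilities repeatedly
Resulting codes:
  A: 1 (length 1)
  B: 00 (length 2)
  C: 011 (length 3)
  D: 010 (length 3)
Average length = Σ p(s) × length(s) = 1.6429 bits


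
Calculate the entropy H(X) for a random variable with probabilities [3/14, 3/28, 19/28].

H(X) = -Σ p(x) log₂ p(x)
  -3/14 × log₂(3/14) = 0.4762
  -3/28 × log₂(3/28) = 0.3453
  -19/28 × log₂(19/28) = 0.3796
H(X) = 1.2011 bits


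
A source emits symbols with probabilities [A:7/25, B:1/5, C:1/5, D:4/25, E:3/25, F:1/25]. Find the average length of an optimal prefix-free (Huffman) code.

Huffman tree construction:
Combine smallest probabilities repeatedly
Resulting codes:
  A: 10 (length 2)
  B: 00 (length 2)
  C: 01 (length 2)
  D: 110 (length 3)
  E: 1111 (length 4)
  F: 1110 (length 4)
Average length = Σ p(s) × length(s) = 2.4800 bits


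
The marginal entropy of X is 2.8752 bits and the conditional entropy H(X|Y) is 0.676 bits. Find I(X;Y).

I(X;Y) = H(X) - H(X|Y)
I(X;Y) = 2.8752 - 0.676 = 2.1992 bits


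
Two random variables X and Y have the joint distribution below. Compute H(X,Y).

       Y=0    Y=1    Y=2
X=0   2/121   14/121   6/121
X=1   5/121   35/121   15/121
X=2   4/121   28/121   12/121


H(X,Y) = -Σ p(x,y) log₂ p(x,y)
  p(0,0)=2/121: -0.0165 × log₂(0.0165) = 0.0978
  p(0,1)=14/121: -0.1157 × log₂(0.1157) = 0.3600
  p(0,2)=6/121: -0.0496 × log₂(0.0496) = 0.2149
  p(1,0)=5/121: -0.0413 × log₂(0.0413) = 0.1900
  p(1,1)=35/121: -0.2893 × log₂(0.2893) = 0.5176
  p(1,2)=15/121: -0.1240 × log₂(0.1240) = 0.3734
  p(2,0)=4/121: -0.0331 × log₂(0.0331) = 0.1626
  p(2,1)=28/121: -0.2314 × log₂(0.2314) = 0.4886
  p(2,2)=12/121: -0.0992 × log₂(0.0992) = 0.3306
H(X,Y) = 2.7356 bits


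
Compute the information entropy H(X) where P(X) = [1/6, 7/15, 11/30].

H(X) = -Σ p(x) log₂ p(x)
  -1/6 × log₂(1/6) = 0.4308
  -7/15 × log₂(7/15) = 0.5131
  -11/30 × log₂(11/30) = 0.5307
H(X) = 1.4747 bits


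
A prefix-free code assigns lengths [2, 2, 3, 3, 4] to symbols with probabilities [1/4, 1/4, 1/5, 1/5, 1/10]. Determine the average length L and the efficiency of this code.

Average length L = Σ p_i × l_i = 2.6000 bits
Entropy H = 2.2610 bits
Efficiency η = H/L × 100% = 86.96%


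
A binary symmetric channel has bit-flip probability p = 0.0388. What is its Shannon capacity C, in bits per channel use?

For BSC with error probability p:
C = 1 - H(p) where H(p) is binary entropy
H(0.0388) = -0.0388 × log₂(0.0388) - 0.9612 × log₂(0.9612)
H(p) = 0.2368
C = 1 - 0.2368 = 0.7632 bits/use


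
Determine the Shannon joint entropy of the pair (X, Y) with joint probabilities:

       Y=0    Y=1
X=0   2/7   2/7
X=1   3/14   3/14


H(X,Y) = -Σ p(x,y) log₂ p(x,y)
  p(0,0)=2/7: -0.2857 × log₂(0.2857) = 0.5164
  p(0,1)=2/7: -0.2857 × log₂(0.2857) = 0.5164
  p(1,0)=3/14: -0.2143 × log₂(0.2143) = 0.4762
  p(1,1)=3/14: -0.2143 × log₂(0.2143) = 0.4762
H(X,Y) = 1.9852 bits


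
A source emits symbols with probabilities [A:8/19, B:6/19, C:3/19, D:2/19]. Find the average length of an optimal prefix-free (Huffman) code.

Huffman tree construction:
Combine smallest probabilities repeatedly
Resulting codes:
  A: 0 (length 1)
  B: 11 (length 2)
  C: 101 (length 3)
  D: 100 (length 3)
Average length = Σ p(s) × length(s) = 1.8421 bits


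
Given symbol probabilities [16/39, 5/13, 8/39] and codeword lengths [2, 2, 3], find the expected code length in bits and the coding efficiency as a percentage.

Average length L = Σ p_i × l_i = 2.2051 bits
Entropy H = 1.5263 bits
Efficiency η = H/L × 100% = 69.22%


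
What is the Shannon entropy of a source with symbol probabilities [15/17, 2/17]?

H(X) = -Σ p(x) log₂ p(x)
  -15/17 × log₂(15/17) = 0.1593
  -2/17 × log₂(2/17) = 0.3632
H(X) = 0.5226 bits


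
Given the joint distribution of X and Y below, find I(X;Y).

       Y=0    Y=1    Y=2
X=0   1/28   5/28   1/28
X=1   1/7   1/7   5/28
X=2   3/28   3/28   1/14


H(X) = 1.5303, H(Y) = 1.5567, H(X,Y) = 2.9956
I(X;Y) = H(X) + H(Y) - H(X,Y) = 0.0914 bits


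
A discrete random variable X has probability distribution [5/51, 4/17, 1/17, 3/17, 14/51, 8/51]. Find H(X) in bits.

H(X) = -Σ p(x) log₂ p(x)
  -5/51 × log₂(5/51) = 0.3285
  -4/17 × log₂(4/17) = 0.4912
  -1/17 × log₂(1/17) = 0.2404
  -3/17 × log₂(3/17) = 0.4416
  -14/51 × log₂(14/51) = 0.5120
  -8/51 × log₂(8/51) = 0.4192
H(X) = 2.4329 bits


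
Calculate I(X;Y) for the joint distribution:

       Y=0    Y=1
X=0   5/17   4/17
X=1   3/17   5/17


H(X) = 0.9975, H(Y) = 0.9975, H(X,Y) = 1.9713
I(X;Y) = H(X) + H(Y) - H(X,Y) = 0.0237 bits


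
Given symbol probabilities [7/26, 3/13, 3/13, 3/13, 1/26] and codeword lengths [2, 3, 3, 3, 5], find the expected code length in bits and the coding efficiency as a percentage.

Average length L = Σ p_i × l_i = 2.8077 bits
Entropy H = 2.1550 bits
Efficiency η = H/L × 100% = 76.75%


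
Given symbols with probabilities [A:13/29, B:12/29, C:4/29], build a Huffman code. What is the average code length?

Huffman tree construction:
Combine smallest probabilities repeatedly
Resulting codes:
  A: 0 (length 1)
  B: 11 (length 2)
  C: 10 (length 2)
Average length = Σ p(s) × length(s) = 1.5517 bits


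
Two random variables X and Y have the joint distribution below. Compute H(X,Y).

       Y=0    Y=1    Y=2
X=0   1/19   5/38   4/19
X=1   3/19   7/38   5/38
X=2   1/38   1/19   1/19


H(X,Y) = -Σ p(x,y) log₂ p(x,y)
  p(0,0)=1/19: -0.0526 × log₂(0.0526) = 0.2236
  p(0,1)=5/38: -0.1316 × log₂(0.1316) = 0.3850
  p(0,2)=4/19: -0.2105 × log₂(0.2105) = 0.4732
  p(1,0)=3/19: -0.1579 × log₂(0.1579) = 0.4205
  p(1,1)=7/38: -0.1842 × log₂(0.1842) = 0.4496
  p(1,2)=5/38: -0.1316 × log₂(0.1316) = 0.3850
  p(2,0)=1/38: -0.0263 × log₂(0.0263) = 0.1381
  p(2,1)=1/19: -0.0526 × log₂(0.0526) = 0.2236
  p(2,2)=1/19: -0.0526 × log₂(0.0526) = 0.2236
H(X,Y) = 2.9221 bits


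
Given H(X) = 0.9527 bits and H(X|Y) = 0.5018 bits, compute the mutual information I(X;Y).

I(X;Y) = H(X) - H(X|Y)
I(X;Y) = 0.9527 - 0.5018 = 0.4509 bits


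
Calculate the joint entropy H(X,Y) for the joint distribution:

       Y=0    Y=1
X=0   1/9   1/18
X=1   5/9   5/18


H(X,Y) = -Σ p(x,y) log₂ p(x,y)
  p(0,0)=1/9: -0.1111 × log₂(0.1111) = 0.3522
  p(0,1)=1/18: -0.0556 × log₂(0.0556) = 0.2317
  p(1,0)=5/9: -0.5556 × log₂(0.5556) = 0.4711
  p(1,1)=5/18: -0.2778 × log₂(0.2778) = 0.5133
H(X,Y) = 1.5683 bits


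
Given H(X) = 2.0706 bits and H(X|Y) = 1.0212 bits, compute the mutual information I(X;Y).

I(X;Y) = H(X) - H(X|Y)
I(X;Y) = 2.0706 - 1.0212 = 1.0494 bits


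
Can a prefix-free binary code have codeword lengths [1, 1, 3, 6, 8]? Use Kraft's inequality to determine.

Kraft inequality: Σ 2^(-l_i) ≤ 1 for prefix-free code
Calculating: 2^(-1) + 2^(-1) + 2^(-3) + 2^(-6) + 2^(-8)
= 0.5 + 0.5 + 0.125 + 0.015625 + 0.00390625
= 1.1445
Since 1.1445 > 1, prefix-free code does not exist


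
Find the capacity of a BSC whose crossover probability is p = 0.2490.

For BSC with error probability p:
C = 1 - H(p) where H(p) is binary entropy
H(0.2490) = -0.2490 × log₂(0.2490) - 0.7510 × log₂(0.7510)
H(p) = 0.8097
C = 1 - 0.8097 = 0.1903 bits/use


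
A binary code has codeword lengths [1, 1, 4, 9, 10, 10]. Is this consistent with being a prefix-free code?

Kraft inequality: Σ 2^(-l_i) ≤ 1 for prefix-free code
Calculating: 2^(-1) + 2^(-1) + 2^(-4) + 2^(-9) + 2^(-10) + 2^(-10)
= 0.5 + 0.5 + 0.0625 + 0.001953125 + 0.0009765625 + 0.0009765625
= 1.0664
Since 1.0664 > 1, prefix-free code does not exist


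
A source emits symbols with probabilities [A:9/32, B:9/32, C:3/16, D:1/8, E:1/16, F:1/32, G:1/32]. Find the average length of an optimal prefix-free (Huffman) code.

Huffman tree construction:
Combine smallest probabilities repeatedly
Resulting codes:
  A: 10 (length 2)
  B: 11 (length 2)
  C: 00 (length 2)
  D: 010 (length 3)
  E: 0110 (length 4)
  F: 01110 (length 5)
  G: 01111 (length 5)
Average length = Σ p(s) × length(s) = 2.4375 bits


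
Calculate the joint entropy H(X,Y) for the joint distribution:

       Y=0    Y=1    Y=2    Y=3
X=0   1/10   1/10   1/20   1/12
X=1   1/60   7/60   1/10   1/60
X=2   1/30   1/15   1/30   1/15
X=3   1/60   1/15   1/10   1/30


H(X,Y) = -Σ p(x,y) log₂ p(x,y)
  p(0,0)=1/10: -0.1000 × log₂(0.1000) = 0.3322
  p(0,1)=1/10: -0.1000 × log₂(0.1000) = 0.3322
  p(0,2)=1/20: -0.0500 × log₂(0.0500) = 0.2161
  p(0,3)=1/12: -0.0833 × log₂(0.0833) = 0.2987
  p(1,0)=1/60: -0.0167 × log₂(0.0167) = 0.0984
  p(1,1)=7/60: -0.1167 × log₂(0.1167) = 0.3616
  p(1,2)=1/10: -0.1000 × log₂(0.1000) = 0.3322
  p(1,3)=1/60: -0.0167 × log₂(0.0167) = 0.0984
  p(2,0)=1/30: -0.0333 × log₂(0.0333) = 0.1636
  p(2,1)=1/15: -0.0667 × log₂(0.0667) = 0.2605
  p(2,2)=1/30: -0.0333 × log₂(0.0333) = 0.1636
  p(2,3)=1/15: -0.0667 × log₂(0.0667) = 0.2605
  p(3,0)=1/60: -0.0167 × log₂(0.0167) = 0.0984
  p(3,1)=1/15: -0.0667 × log₂(0.0667) = 0.2605
  p(3,2)=1/10: -0.1000 × log₂(0.1000) = 0.3322
  p(3,3)=1/30: -0.0333 × log₂(0.0333) = 0.1636
H(X,Y) = 3.7726 bits


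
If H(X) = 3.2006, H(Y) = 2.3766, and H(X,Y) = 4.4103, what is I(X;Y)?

I(X;Y) = H(X) + H(Y) - H(X,Y)
I(X;Y) = 3.2006 + 2.3766 - 4.4103 = 1.1669 bits


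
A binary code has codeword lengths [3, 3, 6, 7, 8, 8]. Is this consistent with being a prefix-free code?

Kraft inequality: Σ 2^(-l_i) ≤ 1 for prefix-free code
Calculating: 2^(-3) + 2^(-3) + 2^(-6) + 2^(-7) + 2^(-8) + 2^(-8)
= 0.125 + 0.125 + 0.015625 + 0.0078125 + 0.00390625 + 0.00390625
= 0.2812
Since 0.2812 ≤ 1, prefix-free code exists


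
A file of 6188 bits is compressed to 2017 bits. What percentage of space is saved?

Space savings = (1 - Compressed/Original) × 100%
= (1 - 2017/6188) × 100%
= 67.40%


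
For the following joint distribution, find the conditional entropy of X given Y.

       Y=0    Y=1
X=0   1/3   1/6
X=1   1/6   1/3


H(X|Y) = Σ_y p(y) H(X|Y=y)
  p(Y=0) = 1/2, H(X|Y=0) = 0.9183
  p(Y=1) = 1/2, H(X|Y=1) = 0.9183
H(X|Y) = 0.5000×0.9183 + 0.5000×0.9183 = 0.9183 bits


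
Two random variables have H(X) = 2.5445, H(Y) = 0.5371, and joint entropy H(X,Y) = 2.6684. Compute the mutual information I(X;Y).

I(X;Y) = H(X) + H(Y) - H(X,Y)
I(X;Y) = 2.5445 + 0.5371 - 2.6684 = 0.4132 bits


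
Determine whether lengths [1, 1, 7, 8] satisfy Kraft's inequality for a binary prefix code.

Kraft inequality: Σ 2^(-l_i) ≤ 1 for prefix-free code
Calculating: 2^(-1) + 2^(-1) + 2^(-7) + 2^(-8)
= 0.5 + 0.5 + 0.0078125 + 0.00390625
= 1.0117
Since 1.0117 > 1, prefix-free code does not exist


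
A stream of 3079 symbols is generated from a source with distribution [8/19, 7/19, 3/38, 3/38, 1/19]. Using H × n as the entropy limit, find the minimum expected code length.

Entropy H = 1.8581 bits/symbol
Minimum bits = H × n = 1.8581 × 3079
= 5721.15 bits


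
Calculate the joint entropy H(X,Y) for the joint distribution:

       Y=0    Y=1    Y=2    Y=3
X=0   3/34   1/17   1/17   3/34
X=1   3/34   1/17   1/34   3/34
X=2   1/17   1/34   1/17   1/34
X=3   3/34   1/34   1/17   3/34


H(X,Y) = -Σ p(x,y) log₂ p(x,y)
  p(0,0)=3/34: -0.0882 × log₂(0.0882) = 0.3090
  p(0,1)=1/17: -0.0588 × log₂(0.0588) = 0.2404
  p(0,2)=1/17: -0.0588 × log₂(0.0588) = 0.2404
  p(0,3)=3/34: -0.0882 × log₂(0.0882) = 0.3090
  p(1,0)=3/34: -0.0882 × log₂(0.0882) = 0.3090
  p(1,1)=1/17: -0.0588 × log₂(0.0588) = 0.2404
  p(1,2)=1/34: -0.0294 × log₂(0.0294) = 0.1496
  p(1,3)=3/34: -0.0882 × log₂(0.0882) = 0.3090
  p(2,0)=1/17: -0.0588 × log₂(0.0588) = 0.2404
  p(2,1)=1/34: -0.0294 × log₂(0.0294) = 0.1496
  p(2,2)=1/17: -0.0588 × log₂(0.0588) = 0.2404
  p(2,3)=1/34: -0.0294 × log₂(0.0294) = 0.1496
  p(3,0)=3/34: -0.0882 × log₂(0.0882) = 0.3090
  p(3,1)=1/34: -0.0294 × log₂(0.0294) = 0.1496
  p(3,2)=1/17: -0.0588 × log₂(0.0588) = 0.2404
  p(3,3)=3/34: -0.0882 × log₂(0.0882) = 0.3090
H(X,Y) = 3.8954 bits


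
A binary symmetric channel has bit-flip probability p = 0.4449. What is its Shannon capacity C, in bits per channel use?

For BSC with error probability p:
C = 1 - H(p) where H(p) is binary entropy
H(0.4449) = -0.4449 × log₂(0.4449) - 0.5551 × log₂(0.5551)
H(p) = 0.9912
C = 1 - 0.9912 = 0.0088 bits/use


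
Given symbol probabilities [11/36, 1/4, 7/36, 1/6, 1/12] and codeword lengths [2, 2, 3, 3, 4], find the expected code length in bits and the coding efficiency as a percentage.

Average length L = Σ p_i × l_i = 2.5278 bits
Entropy H = 2.2116 bits
Efficiency η = H/L × 100% = 87.49%


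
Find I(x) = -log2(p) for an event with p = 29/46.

Information content I(x) = -log₂(p(x))
I = -log₂(29/46) = -log₂(0.6304)
I = 0.6656 bits


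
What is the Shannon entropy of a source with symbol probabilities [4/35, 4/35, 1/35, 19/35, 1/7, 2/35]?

H(X) = -Σ p(x) log₂ p(x)
  -4/35 × log₂(4/35) = 0.3576
  -4/35 × log₂(4/35) = 0.3576
  -1/35 × log₂(1/35) = 0.1466
  -19/35 × log₂(19/35) = 0.4785
  -1/7 × log₂(1/7) = 0.4011
  -2/35 × log₂(2/35) = 0.2360
H(X) = 1.9773 bits


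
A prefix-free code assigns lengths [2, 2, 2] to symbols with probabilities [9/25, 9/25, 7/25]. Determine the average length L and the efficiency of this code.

Average length L = Σ p_i × l_i = 2.0000 bits
Entropy H = 1.5755 bits
Efficiency η = H/L × 100% = 78.77%


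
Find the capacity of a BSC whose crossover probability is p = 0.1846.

For BSC with error probability p:
C = 1 - H(p) where H(p) is binary entropy
H(0.1846) = -0.1846 × log₂(0.1846) - 0.8154 × log₂(0.8154)
H(p) = 0.6900
C = 1 - 0.6900 = 0.3100 bits/use


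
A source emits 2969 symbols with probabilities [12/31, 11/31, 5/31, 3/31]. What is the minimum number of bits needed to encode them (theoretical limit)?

Entropy H = 1.8110 bits/symbol
Minimum bits = H × n = 1.8110 × 2969
= 5376.98 bits


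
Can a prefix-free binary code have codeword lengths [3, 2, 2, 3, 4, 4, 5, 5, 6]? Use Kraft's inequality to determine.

Kraft inequality: Σ 2^(-l_i) ≤ 1 for prefix-free code
Calculating: 2^(-3) + 2^(-2) + 2^(-2) + 2^(-3) + 2^(-4) + 2^(-4) + 2^(-5) + 2^(-5) + 2^(-6)
= 0.125 + 0.25 + 0.25 + 0.125 + 0.0625 + 0.0625 + 0.03125 + 0.03125 + 0.015625
= 0.9531
Since 0.9531 ≤ 1, prefix-free code exists


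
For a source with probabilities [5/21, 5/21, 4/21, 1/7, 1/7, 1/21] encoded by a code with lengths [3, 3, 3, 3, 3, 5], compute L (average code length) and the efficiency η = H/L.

Average length L = Σ p_i × l_i = 3.0952 bits
Entropy H = 2.4528 bits
Efficiency η = H/L × 100% = 79.25%


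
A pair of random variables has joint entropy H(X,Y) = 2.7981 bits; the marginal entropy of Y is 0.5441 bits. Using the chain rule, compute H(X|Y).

Chain rule: H(X,Y) = H(X|Y) + H(Y)
H(X|Y) = H(X,Y) - H(Y) = 2.7981 - 0.5441 = 2.254 bits


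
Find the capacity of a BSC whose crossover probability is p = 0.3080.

For BSC with error probability p:
C = 1 - H(p) where H(p) is binary entropy
H(0.3080) = -0.3080 × log₂(0.3080) - 0.6920 × log₂(0.6920)
H(p) = 0.8909
C = 1 - 0.8909 = 0.1091 bits/use


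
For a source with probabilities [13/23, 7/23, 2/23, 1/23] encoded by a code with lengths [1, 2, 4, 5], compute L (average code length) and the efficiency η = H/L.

Average length L = Σ p_i × l_i = 1.7391 bits
Entropy H = 1.4906 bits
Efficiency η = H/L × 100% = 85.71%


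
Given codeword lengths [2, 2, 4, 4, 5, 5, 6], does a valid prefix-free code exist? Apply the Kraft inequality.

Kraft inequality: Σ 2^(-l_i) ≤ 1 for prefix-free code
Calculating: 2^(-2) + 2^(-2) + 2^(-4) + 2^(-4) + 2^(-5) + 2^(-5) + 2^(-6)
= 0.25 + 0.25 + 0.0625 + 0.0625 + 0.03125 + 0.03125 + 0.015625
= 0.7031
Since 0.7031 ≤ 1, prefix-free code exists


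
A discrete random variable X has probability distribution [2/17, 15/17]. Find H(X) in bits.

H(X) = -Σ p(x) log₂ p(x)
  -2/17 × log₂(2/17) = 0.3632
  -15/17 × log₂(15/17) = 0.1593
H(X) = 0.5226 bits


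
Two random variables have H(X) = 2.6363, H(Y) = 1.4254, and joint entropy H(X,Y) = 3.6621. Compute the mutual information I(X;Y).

I(X;Y) = H(X) + H(Y) - H(X,Y)
I(X;Y) = 2.6363 + 1.4254 - 3.6621 = 0.3996 bits


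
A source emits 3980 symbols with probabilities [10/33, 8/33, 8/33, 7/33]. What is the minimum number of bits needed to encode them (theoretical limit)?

Entropy H = 1.9877 bits/symbol
Minimum bits = H × n = 1.9877 × 3980
= 7911.06 bits


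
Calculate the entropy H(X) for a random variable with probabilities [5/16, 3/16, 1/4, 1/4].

H(X) = -Σ p(x) log₂ p(x)
  -5/16 × log₂(5/16) = 0.5244
  -3/16 × log₂(3/16) = 0.4528
  -1/4 × log₂(1/4) = 0.5000
  -1/4 × log₂(1/4) = 0.5000
H(X) = 1.9772 bits


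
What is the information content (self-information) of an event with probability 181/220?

Information content I(x) = -log₂(p(x))
I = -log₂(181/220) = -log₂(0.8227)
I = 0.2815 bits


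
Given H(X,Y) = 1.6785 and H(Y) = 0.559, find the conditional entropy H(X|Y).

Chain rule: H(X,Y) = H(X|Y) + H(Y)
H(X|Y) = H(X,Y) - H(Y) = 1.6785 - 0.559 = 1.1195 bits


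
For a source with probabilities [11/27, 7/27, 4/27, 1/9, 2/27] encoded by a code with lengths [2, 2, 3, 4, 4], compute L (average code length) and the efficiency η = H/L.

Average length L = Σ p_i × l_i = 2.5185 bits
Entropy H = 2.0712 bits
Efficiency η = H/L × 100% = 82.24%


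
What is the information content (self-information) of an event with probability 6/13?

Information content I(x) = -log₂(p(x))
I = -log₂(6/13) = -log₂(0.4615)
I = 1.1155 bits


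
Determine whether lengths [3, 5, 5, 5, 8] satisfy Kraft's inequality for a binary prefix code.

Kraft inequality: Σ 2^(-l_i) ≤ 1 for prefix-free code
Calculating: 2^(-3) + 2^(-5) + 2^(-5) + 2^(-5) + 2^(-8)
= 0.125 + 0.03125 + 0.03125 + 0.03125 + 0.00390625
= 0.2227
Since 0.2227 ≤ 1, prefix-free code exists


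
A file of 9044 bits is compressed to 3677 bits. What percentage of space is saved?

Space savings = (1 - Compressed/Original) × 100%
= (1 - 3677/9044) × 100%
= 59.34%


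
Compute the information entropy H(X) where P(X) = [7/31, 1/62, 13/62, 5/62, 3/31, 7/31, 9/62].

H(X) = -Σ p(x) log₂ p(x)
  -7/31 × log₂(7/31) = 0.4848
  -1/62 × log₂(1/62) = 0.0960
  -13/62 × log₂(13/62) = 0.4726
  -5/62 × log₂(5/62) = 0.2929
  -3/31 × log₂(3/31) = 0.3261
  -7/31 × log₂(7/31) = 0.4848
  -9/62 × log₂(9/62) = 0.4042
H(X) = 2.5613 bits


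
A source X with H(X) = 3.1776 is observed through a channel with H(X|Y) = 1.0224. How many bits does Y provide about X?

I(X;Y) = H(X) - H(X|Y)
I(X;Y) = 3.1776 - 1.0224 = 2.1552 bits
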